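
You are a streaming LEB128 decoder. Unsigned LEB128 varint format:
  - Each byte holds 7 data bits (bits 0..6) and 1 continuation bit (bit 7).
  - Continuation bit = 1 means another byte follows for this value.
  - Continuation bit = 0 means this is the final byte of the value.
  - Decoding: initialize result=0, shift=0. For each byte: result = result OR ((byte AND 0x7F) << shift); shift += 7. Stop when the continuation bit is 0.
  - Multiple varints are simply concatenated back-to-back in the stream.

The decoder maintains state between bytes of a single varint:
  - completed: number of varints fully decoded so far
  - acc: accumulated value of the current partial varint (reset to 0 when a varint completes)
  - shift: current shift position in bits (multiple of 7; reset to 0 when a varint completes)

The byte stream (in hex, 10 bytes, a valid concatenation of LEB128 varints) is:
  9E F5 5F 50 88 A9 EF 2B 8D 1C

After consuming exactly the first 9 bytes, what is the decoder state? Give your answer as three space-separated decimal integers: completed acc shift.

byte[0]=0x9E cont=1 payload=0x1E: acc |= 30<<0 -> completed=0 acc=30 shift=7
byte[1]=0xF5 cont=1 payload=0x75: acc |= 117<<7 -> completed=0 acc=15006 shift=14
byte[2]=0x5F cont=0 payload=0x5F: varint #1 complete (value=1571486); reset -> completed=1 acc=0 shift=0
byte[3]=0x50 cont=0 payload=0x50: varint #2 complete (value=80); reset -> completed=2 acc=0 shift=0
byte[4]=0x88 cont=1 payload=0x08: acc |= 8<<0 -> completed=2 acc=8 shift=7
byte[5]=0xA9 cont=1 payload=0x29: acc |= 41<<7 -> completed=2 acc=5256 shift=14
byte[6]=0xEF cont=1 payload=0x6F: acc |= 111<<14 -> completed=2 acc=1823880 shift=21
byte[7]=0x2B cont=0 payload=0x2B: varint #3 complete (value=92001416); reset -> completed=3 acc=0 shift=0
byte[8]=0x8D cont=1 payload=0x0D: acc |= 13<<0 -> completed=3 acc=13 shift=7

Answer: 3 13 7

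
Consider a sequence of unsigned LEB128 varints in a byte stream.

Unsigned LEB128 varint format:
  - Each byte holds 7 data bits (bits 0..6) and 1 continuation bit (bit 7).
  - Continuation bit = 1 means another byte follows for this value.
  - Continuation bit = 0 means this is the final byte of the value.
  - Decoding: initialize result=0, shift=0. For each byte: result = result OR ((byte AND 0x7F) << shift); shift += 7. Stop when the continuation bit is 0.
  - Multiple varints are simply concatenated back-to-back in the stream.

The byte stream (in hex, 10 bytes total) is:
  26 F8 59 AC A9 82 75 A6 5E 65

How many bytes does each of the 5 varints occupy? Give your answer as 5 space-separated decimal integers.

Answer: 1 2 4 2 1

Derivation:
  byte[0]=0x26 cont=0 payload=0x26=38: acc |= 38<<0 -> acc=38 shift=7 [end]
Varint 1: bytes[0:1] = 26 -> value 38 (1 byte(s))
  byte[1]=0xF8 cont=1 payload=0x78=120: acc |= 120<<0 -> acc=120 shift=7
  byte[2]=0x59 cont=0 payload=0x59=89: acc |= 89<<7 -> acc=11512 shift=14 [end]
Varint 2: bytes[1:3] = F8 59 -> value 11512 (2 byte(s))
  byte[3]=0xAC cont=1 payload=0x2C=44: acc |= 44<<0 -> acc=44 shift=7
  byte[4]=0xA9 cont=1 payload=0x29=41: acc |= 41<<7 -> acc=5292 shift=14
  byte[5]=0x82 cont=1 payload=0x02=2: acc |= 2<<14 -> acc=38060 shift=21
  byte[6]=0x75 cont=0 payload=0x75=117: acc |= 117<<21 -> acc=245404844 shift=28 [end]
Varint 3: bytes[3:7] = AC A9 82 75 -> value 245404844 (4 byte(s))
  byte[7]=0xA6 cont=1 payload=0x26=38: acc |= 38<<0 -> acc=38 shift=7
  byte[8]=0x5E cont=0 payload=0x5E=94: acc |= 94<<7 -> acc=12070 shift=14 [end]
Varint 4: bytes[7:9] = A6 5E -> value 12070 (2 byte(s))
  byte[9]=0x65 cont=0 payload=0x65=101: acc |= 101<<0 -> acc=101 shift=7 [end]
Varint 5: bytes[9:10] = 65 -> value 101 (1 byte(s))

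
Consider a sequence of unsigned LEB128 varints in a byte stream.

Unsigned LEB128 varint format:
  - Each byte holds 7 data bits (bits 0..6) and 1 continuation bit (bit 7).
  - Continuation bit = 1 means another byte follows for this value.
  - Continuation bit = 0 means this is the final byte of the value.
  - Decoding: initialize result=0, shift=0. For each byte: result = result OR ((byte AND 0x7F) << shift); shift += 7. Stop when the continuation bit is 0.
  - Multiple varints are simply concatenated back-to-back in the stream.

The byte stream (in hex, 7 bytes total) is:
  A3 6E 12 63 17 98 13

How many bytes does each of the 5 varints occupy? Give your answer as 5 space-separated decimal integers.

Answer: 2 1 1 1 2

Derivation:
  byte[0]=0xA3 cont=1 payload=0x23=35: acc |= 35<<0 -> acc=35 shift=7
  byte[1]=0x6E cont=0 payload=0x6E=110: acc |= 110<<7 -> acc=14115 shift=14 [end]
Varint 1: bytes[0:2] = A3 6E -> value 14115 (2 byte(s))
  byte[2]=0x12 cont=0 payload=0x12=18: acc |= 18<<0 -> acc=18 shift=7 [end]
Varint 2: bytes[2:3] = 12 -> value 18 (1 byte(s))
  byte[3]=0x63 cont=0 payload=0x63=99: acc |= 99<<0 -> acc=99 shift=7 [end]
Varint 3: bytes[3:4] = 63 -> value 99 (1 byte(s))
  byte[4]=0x17 cont=0 payload=0x17=23: acc |= 23<<0 -> acc=23 shift=7 [end]
Varint 4: bytes[4:5] = 17 -> value 23 (1 byte(s))
  byte[5]=0x98 cont=1 payload=0x18=24: acc |= 24<<0 -> acc=24 shift=7
  byte[6]=0x13 cont=0 payload=0x13=19: acc |= 19<<7 -> acc=2456 shift=14 [end]
Varint 5: bytes[5:7] = 98 13 -> value 2456 (2 byte(s))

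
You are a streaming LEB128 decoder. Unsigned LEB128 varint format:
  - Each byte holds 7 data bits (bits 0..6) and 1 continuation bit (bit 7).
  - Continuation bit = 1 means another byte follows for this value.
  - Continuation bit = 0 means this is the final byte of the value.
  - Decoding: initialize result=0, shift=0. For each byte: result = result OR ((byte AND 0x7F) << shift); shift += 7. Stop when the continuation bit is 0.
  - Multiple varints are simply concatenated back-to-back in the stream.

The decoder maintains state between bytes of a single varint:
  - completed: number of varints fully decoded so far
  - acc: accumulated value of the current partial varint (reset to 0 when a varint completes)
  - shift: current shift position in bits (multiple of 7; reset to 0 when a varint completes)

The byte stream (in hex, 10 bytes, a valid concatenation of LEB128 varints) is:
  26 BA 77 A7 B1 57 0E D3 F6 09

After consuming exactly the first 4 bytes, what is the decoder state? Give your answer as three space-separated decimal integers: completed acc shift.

Answer: 2 39 7

Derivation:
byte[0]=0x26 cont=0 payload=0x26: varint #1 complete (value=38); reset -> completed=1 acc=0 shift=0
byte[1]=0xBA cont=1 payload=0x3A: acc |= 58<<0 -> completed=1 acc=58 shift=7
byte[2]=0x77 cont=0 payload=0x77: varint #2 complete (value=15290); reset -> completed=2 acc=0 shift=0
byte[3]=0xA7 cont=1 payload=0x27: acc |= 39<<0 -> completed=2 acc=39 shift=7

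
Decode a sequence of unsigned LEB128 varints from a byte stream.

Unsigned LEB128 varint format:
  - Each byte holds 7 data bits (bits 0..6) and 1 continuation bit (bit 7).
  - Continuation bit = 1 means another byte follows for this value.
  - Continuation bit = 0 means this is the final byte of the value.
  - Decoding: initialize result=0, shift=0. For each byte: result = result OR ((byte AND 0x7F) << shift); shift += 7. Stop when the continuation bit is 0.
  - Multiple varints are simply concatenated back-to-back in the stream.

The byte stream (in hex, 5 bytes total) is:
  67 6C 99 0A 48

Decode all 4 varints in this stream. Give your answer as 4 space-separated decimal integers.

  byte[0]=0x67 cont=0 payload=0x67=103: acc |= 103<<0 -> acc=103 shift=7 [end]
Varint 1: bytes[0:1] = 67 -> value 103 (1 byte(s))
  byte[1]=0x6C cont=0 payload=0x6C=108: acc |= 108<<0 -> acc=108 shift=7 [end]
Varint 2: bytes[1:2] = 6C -> value 108 (1 byte(s))
  byte[2]=0x99 cont=1 payload=0x19=25: acc |= 25<<0 -> acc=25 shift=7
  byte[3]=0x0A cont=0 payload=0x0A=10: acc |= 10<<7 -> acc=1305 shift=14 [end]
Varint 3: bytes[2:4] = 99 0A -> value 1305 (2 byte(s))
  byte[4]=0x48 cont=0 payload=0x48=72: acc |= 72<<0 -> acc=72 shift=7 [end]
Varint 4: bytes[4:5] = 48 -> value 72 (1 byte(s))

Answer: 103 108 1305 72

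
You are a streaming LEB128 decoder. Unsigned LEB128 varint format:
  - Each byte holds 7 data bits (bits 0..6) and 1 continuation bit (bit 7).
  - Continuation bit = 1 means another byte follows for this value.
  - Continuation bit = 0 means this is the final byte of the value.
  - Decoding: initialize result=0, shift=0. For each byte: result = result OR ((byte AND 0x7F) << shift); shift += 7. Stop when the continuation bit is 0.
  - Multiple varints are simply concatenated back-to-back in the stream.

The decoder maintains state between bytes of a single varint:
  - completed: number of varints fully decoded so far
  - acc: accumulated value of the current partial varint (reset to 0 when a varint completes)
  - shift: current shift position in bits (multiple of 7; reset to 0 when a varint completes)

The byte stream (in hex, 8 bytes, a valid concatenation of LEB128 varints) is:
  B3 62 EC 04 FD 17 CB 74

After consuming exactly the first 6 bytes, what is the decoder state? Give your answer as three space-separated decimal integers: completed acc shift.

byte[0]=0xB3 cont=1 payload=0x33: acc |= 51<<0 -> completed=0 acc=51 shift=7
byte[1]=0x62 cont=0 payload=0x62: varint #1 complete (value=12595); reset -> completed=1 acc=0 shift=0
byte[2]=0xEC cont=1 payload=0x6C: acc |= 108<<0 -> completed=1 acc=108 shift=7
byte[3]=0x04 cont=0 payload=0x04: varint #2 complete (value=620); reset -> completed=2 acc=0 shift=0
byte[4]=0xFD cont=1 payload=0x7D: acc |= 125<<0 -> completed=2 acc=125 shift=7
byte[5]=0x17 cont=0 payload=0x17: varint #3 complete (value=3069); reset -> completed=3 acc=0 shift=0

Answer: 3 0 0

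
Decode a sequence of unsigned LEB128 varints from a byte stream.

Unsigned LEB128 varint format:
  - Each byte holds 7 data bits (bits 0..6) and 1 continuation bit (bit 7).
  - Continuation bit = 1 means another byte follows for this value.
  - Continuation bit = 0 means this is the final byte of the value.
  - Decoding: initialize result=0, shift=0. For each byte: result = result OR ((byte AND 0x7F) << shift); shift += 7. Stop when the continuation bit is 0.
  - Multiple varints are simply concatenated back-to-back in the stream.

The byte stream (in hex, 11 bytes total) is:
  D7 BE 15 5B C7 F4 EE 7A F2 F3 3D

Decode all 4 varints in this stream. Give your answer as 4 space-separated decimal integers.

Answer: 352087 91 257669703 1014258

Derivation:
  byte[0]=0xD7 cont=1 payload=0x57=87: acc |= 87<<0 -> acc=87 shift=7
  byte[1]=0xBE cont=1 payload=0x3E=62: acc |= 62<<7 -> acc=8023 shift=14
  byte[2]=0x15 cont=0 payload=0x15=21: acc |= 21<<14 -> acc=352087 shift=21 [end]
Varint 1: bytes[0:3] = D7 BE 15 -> value 352087 (3 byte(s))
  byte[3]=0x5B cont=0 payload=0x5B=91: acc |= 91<<0 -> acc=91 shift=7 [end]
Varint 2: bytes[3:4] = 5B -> value 91 (1 byte(s))
  byte[4]=0xC7 cont=1 payload=0x47=71: acc |= 71<<0 -> acc=71 shift=7
  byte[5]=0xF4 cont=1 payload=0x74=116: acc |= 116<<7 -> acc=14919 shift=14
  byte[6]=0xEE cont=1 payload=0x6E=110: acc |= 110<<14 -> acc=1817159 shift=21
  byte[7]=0x7A cont=0 payload=0x7A=122: acc |= 122<<21 -> acc=257669703 shift=28 [end]
Varint 3: bytes[4:8] = C7 F4 EE 7A -> value 257669703 (4 byte(s))
  byte[8]=0xF2 cont=1 payload=0x72=114: acc |= 114<<0 -> acc=114 shift=7
  byte[9]=0xF3 cont=1 payload=0x73=115: acc |= 115<<7 -> acc=14834 shift=14
  byte[10]=0x3D cont=0 payload=0x3D=61: acc |= 61<<14 -> acc=1014258 shift=21 [end]
Varint 4: bytes[8:11] = F2 F3 3D -> value 1014258 (3 byte(s))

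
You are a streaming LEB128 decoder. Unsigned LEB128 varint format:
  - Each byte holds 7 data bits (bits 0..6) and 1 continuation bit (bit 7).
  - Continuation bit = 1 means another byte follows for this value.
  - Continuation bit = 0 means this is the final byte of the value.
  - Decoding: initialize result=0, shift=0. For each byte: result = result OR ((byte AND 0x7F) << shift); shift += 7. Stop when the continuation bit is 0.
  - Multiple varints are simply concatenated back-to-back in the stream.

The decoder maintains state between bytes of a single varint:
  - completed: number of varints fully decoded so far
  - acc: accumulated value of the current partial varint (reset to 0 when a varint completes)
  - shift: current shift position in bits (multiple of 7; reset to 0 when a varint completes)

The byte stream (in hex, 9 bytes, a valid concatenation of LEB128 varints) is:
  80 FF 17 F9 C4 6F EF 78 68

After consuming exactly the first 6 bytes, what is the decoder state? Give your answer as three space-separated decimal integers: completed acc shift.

byte[0]=0x80 cont=1 payload=0x00: acc |= 0<<0 -> completed=0 acc=0 shift=7
byte[1]=0xFF cont=1 payload=0x7F: acc |= 127<<7 -> completed=0 acc=16256 shift=14
byte[2]=0x17 cont=0 payload=0x17: varint #1 complete (value=393088); reset -> completed=1 acc=0 shift=0
byte[3]=0xF9 cont=1 payload=0x79: acc |= 121<<0 -> completed=1 acc=121 shift=7
byte[4]=0xC4 cont=1 payload=0x44: acc |= 68<<7 -> completed=1 acc=8825 shift=14
byte[5]=0x6F cont=0 payload=0x6F: varint #2 complete (value=1827449); reset -> completed=2 acc=0 shift=0

Answer: 2 0 0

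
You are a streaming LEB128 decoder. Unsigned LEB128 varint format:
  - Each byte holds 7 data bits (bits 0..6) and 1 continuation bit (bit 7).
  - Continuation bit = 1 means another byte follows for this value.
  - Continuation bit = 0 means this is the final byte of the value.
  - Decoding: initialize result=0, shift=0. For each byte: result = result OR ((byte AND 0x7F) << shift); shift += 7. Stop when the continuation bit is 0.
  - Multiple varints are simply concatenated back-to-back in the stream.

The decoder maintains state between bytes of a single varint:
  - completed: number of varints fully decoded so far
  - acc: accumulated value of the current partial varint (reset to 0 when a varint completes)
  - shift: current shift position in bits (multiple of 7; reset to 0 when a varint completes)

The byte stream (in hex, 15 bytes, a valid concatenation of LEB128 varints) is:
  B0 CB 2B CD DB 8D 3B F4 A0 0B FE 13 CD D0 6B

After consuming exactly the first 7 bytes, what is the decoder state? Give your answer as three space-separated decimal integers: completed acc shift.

Answer: 2 0 0

Derivation:
byte[0]=0xB0 cont=1 payload=0x30: acc |= 48<<0 -> completed=0 acc=48 shift=7
byte[1]=0xCB cont=1 payload=0x4B: acc |= 75<<7 -> completed=0 acc=9648 shift=14
byte[2]=0x2B cont=0 payload=0x2B: varint #1 complete (value=714160); reset -> completed=1 acc=0 shift=0
byte[3]=0xCD cont=1 payload=0x4D: acc |= 77<<0 -> completed=1 acc=77 shift=7
byte[4]=0xDB cont=1 payload=0x5B: acc |= 91<<7 -> completed=1 acc=11725 shift=14
byte[5]=0x8D cont=1 payload=0x0D: acc |= 13<<14 -> completed=1 acc=224717 shift=21
byte[6]=0x3B cont=0 payload=0x3B: varint #2 complete (value=123956685); reset -> completed=2 acc=0 shift=0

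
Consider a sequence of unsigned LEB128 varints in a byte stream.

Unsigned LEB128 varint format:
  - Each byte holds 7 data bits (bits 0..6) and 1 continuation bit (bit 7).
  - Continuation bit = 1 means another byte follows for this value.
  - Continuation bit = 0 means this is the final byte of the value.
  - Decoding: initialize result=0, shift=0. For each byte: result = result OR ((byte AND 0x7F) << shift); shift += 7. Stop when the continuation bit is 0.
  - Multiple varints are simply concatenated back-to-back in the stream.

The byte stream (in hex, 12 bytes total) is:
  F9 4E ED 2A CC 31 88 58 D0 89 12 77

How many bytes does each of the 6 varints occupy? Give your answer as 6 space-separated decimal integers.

  byte[0]=0xF9 cont=1 payload=0x79=121: acc |= 121<<0 -> acc=121 shift=7
  byte[1]=0x4E cont=0 payload=0x4E=78: acc |= 78<<7 -> acc=10105 shift=14 [end]
Varint 1: bytes[0:2] = F9 4E -> value 10105 (2 byte(s))
  byte[2]=0xED cont=1 payload=0x6D=109: acc |= 109<<0 -> acc=109 shift=7
  byte[3]=0x2A cont=0 payload=0x2A=42: acc |= 42<<7 -> acc=5485 shift=14 [end]
Varint 2: bytes[2:4] = ED 2A -> value 5485 (2 byte(s))
  byte[4]=0xCC cont=1 payload=0x4C=76: acc |= 76<<0 -> acc=76 shift=7
  byte[5]=0x31 cont=0 payload=0x31=49: acc |= 49<<7 -> acc=6348 shift=14 [end]
Varint 3: bytes[4:6] = CC 31 -> value 6348 (2 byte(s))
  byte[6]=0x88 cont=1 payload=0x08=8: acc |= 8<<0 -> acc=8 shift=7
  byte[7]=0x58 cont=0 payload=0x58=88: acc |= 88<<7 -> acc=11272 shift=14 [end]
Varint 4: bytes[6:8] = 88 58 -> value 11272 (2 byte(s))
  byte[8]=0xD0 cont=1 payload=0x50=80: acc |= 80<<0 -> acc=80 shift=7
  byte[9]=0x89 cont=1 payload=0x09=9: acc |= 9<<7 -> acc=1232 shift=14
  byte[10]=0x12 cont=0 payload=0x12=18: acc |= 18<<14 -> acc=296144 shift=21 [end]
Varint 5: bytes[8:11] = D0 89 12 -> value 296144 (3 byte(s))
  byte[11]=0x77 cont=0 payload=0x77=119: acc |= 119<<0 -> acc=119 shift=7 [end]
Varint 6: bytes[11:12] = 77 -> value 119 (1 byte(s))

Answer: 2 2 2 2 3 1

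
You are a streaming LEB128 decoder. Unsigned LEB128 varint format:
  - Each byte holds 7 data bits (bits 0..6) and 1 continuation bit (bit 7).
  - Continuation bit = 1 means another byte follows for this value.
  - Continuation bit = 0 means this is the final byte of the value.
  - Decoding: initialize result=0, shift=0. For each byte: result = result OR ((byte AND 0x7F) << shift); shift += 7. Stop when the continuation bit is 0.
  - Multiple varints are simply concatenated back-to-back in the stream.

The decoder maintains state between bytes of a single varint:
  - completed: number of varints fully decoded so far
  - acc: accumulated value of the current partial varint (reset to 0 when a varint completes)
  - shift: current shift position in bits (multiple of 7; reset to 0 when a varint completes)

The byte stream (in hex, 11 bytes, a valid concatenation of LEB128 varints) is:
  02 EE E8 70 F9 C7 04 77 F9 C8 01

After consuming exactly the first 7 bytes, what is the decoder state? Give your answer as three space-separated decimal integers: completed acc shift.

byte[0]=0x02 cont=0 payload=0x02: varint #1 complete (value=2); reset -> completed=1 acc=0 shift=0
byte[1]=0xEE cont=1 payload=0x6E: acc |= 110<<0 -> completed=1 acc=110 shift=7
byte[2]=0xE8 cont=1 payload=0x68: acc |= 104<<7 -> completed=1 acc=13422 shift=14
byte[3]=0x70 cont=0 payload=0x70: varint #2 complete (value=1848430); reset -> completed=2 acc=0 shift=0
byte[4]=0xF9 cont=1 payload=0x79: acc |= 121<<0 -> completed=2 acc=121 shift=7
byte[5]=0xC7 cont=1 payload=0x47: acc |= 71<<7 -> completed=2 acc=9209 shift=14
byte[6]=0x04 cont=0 payload=0x04: varint #3 complete (value=74745); reset -> completed=3 acc=0 shift=0

Answer: 3 0 0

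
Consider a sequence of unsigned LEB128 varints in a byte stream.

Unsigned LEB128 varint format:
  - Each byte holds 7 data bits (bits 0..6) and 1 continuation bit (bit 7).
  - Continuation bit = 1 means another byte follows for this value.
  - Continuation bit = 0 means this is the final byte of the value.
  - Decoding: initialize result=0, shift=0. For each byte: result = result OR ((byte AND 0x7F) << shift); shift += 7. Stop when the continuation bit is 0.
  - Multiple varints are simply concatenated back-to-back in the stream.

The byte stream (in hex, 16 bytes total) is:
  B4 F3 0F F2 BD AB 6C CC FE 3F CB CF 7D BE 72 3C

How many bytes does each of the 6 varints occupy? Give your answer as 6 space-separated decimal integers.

Answer: 3 4 3 3 2 1

Derivation:
  byte[0]=0xB4 cont=1 payload=0x34=52: acc |= 52<<0 -> acc=52 shift=7
  byte[1]=0xF3 cont=1 payload=0x73=115: acc |= 115<<7 -> acc=14772 shift=14
  byte[2]=0x0F cont=0 payload=0x0F=15: acc |= 15<<14 -> acc=260532 shift=21 [end]
Varint 1: bytes[0:3] = B4 F3 0F -> value 260532 (3 byte(s))
  byte[3]=0xF2 cont=1 payload=0x72=114: acc |= 114<<0 -> acc=114 shift=7
  byte[4]=0xBD cont=1 payload=0x3D=61: acc |= 61<<7 -> acc=7922 shift=14
  byte[5]=0xAB cont=1 payload=0x2B=43: acc |= 43<<14 -> acc=712434 shift=21
  byte[6]=0x6C cont=0 payload=0x6C=108: acc |= 108<<21 -> acc=227204850 shift=28 [end]
Varint 2: bytes[3:7] = F2 BD AB 6C -> value 227204850 (4 byte(s))
  byte[7]=0xCC cont=1 payload=0x4C=76: acc |= 76<<0 -> acc=76 shift=7
  byte[8]=0xFE cont=1 payload=0x7E=126: acc |= 126<<7 -> acc=16204 shift=14
  byte[9]=0x3F cont=0 payload=0x3F=63: acc |= 63<<14 -> acc=1048396 shift=21 [end]
Varint 3: bytes[7:10] = CC FE 3F -> value 1048396 (3 byte(s))
  byte[10]=0xCB cont=1 payload=0x4B=75: acc |= 75<<0 -> acc=75 shift=7
  byte[11]=0xCF cont=1 payload=0x4F=79: acc |= 79<<7 -> acc=10187 shift=14
  byte[12]=0x7D cont=0 payload=0x7D=125: acc |= 125<<14 -> acc=2058187 shift=21 [end]
Varint 4: bytes[10:13] = CB CF 7D -> value 2058187 (3 byte(s))
  byte[13]=0xBE cont=1 payload=0x3E=62: acc |= 62<<0 -> acc=62 shift=7
  byte[14]=0x72 cont=0 payload=0x72=114: acc |= 114<<7 -> acc=14654 shift=14 [end]
Varint 5: bytes[13:15] = BE 72 -> value 14654 (2 byte(s))
  byte[15]=0x3C cont=0 payload=0x3C=60: acc |= 60<<0 -> acc=60 shift=7 [end]
Varint 6: bytes[15:16] = 3C -> value 60 (1 byte(s))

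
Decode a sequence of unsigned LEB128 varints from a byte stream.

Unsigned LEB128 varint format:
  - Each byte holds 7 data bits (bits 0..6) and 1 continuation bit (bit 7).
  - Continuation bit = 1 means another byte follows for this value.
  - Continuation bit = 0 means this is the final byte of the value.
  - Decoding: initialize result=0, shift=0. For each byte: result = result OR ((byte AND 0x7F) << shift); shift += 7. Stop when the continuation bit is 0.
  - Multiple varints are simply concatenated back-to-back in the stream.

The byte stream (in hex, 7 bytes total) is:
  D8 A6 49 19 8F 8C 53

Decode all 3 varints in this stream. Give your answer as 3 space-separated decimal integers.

  byte[0]=0xD8 cont=1 payload=0x58=88: acc |= 88<<0 -> acc=88 shift=7
  byte[1]=0xA6 cont=1 payload=0x26=38: acc |= 38<<7 -> acc=4952 shift=14
  byte[2]=0x49 cont=0 payload=0x49=73: acc |= 73<<14 -> acc=1200984 shift=21 [end]
Varint 1: bytes[0:3] = D8 A6 49 -> value 1200984 (3 byte(s))
  byte[3]=0x19 cont=0 payload=0x19=25: acc |= 25<<0 -> acc=25 shift=7 [end]
Varint 2: bytes[3:4] = 19 -> value 25 (1 byte(s))
  byte[4]=0x8F cont=1 payload=0x0F=15: acc |= 15<<0 -> acc=15 shift=7
  byte[5]=0x8C cont=1 payload=0x0C=12: acc |= 12<<7 -> acc=1551 shift=14
  byte[6]=0x53 cont=0 payload=0x53=83: acc |= 83<<14 -> acc=1361423 shift=21 [end]
Varint 3: bytes[4:7] = 8F 8C 53 -> value 1361423 (3 byte(s))

Answer: 1200984 25 1361423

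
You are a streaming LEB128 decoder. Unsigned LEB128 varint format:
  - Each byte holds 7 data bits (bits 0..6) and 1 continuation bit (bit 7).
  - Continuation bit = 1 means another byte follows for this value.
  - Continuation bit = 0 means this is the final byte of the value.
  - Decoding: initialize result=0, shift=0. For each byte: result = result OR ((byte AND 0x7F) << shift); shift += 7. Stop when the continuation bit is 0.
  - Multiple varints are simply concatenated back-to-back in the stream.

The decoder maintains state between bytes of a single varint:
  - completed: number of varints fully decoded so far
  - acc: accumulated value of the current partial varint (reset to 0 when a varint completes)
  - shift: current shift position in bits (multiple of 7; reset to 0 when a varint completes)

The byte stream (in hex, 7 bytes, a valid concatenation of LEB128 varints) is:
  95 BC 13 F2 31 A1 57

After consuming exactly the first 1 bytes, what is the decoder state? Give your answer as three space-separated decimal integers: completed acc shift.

byte[0]=0x95 cont=1 payload=0x15: acc |= 21<<0 -> completed=0 acc=21 shift=7

Answer: 0 21 7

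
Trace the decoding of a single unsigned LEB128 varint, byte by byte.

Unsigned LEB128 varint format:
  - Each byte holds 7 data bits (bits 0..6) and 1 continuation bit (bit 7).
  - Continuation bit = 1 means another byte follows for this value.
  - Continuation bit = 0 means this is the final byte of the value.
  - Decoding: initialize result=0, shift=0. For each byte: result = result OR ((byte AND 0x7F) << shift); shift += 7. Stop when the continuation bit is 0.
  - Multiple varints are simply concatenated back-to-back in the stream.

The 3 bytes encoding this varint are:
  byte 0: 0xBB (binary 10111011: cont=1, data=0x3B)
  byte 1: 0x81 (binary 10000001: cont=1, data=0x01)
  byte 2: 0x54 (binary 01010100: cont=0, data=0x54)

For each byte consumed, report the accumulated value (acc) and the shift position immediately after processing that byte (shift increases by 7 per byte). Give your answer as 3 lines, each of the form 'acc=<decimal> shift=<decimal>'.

Answer: acc=59 shift=7
acc=187 shift=14
acc=1376443 shift=21

Derivation:
byte 0=0xBB: payload=0x3B=59, contrib = 59<<0 = 59; acc -> 59, shift -> 7
byte 1=0x81: payload=0x01=1, contrib = 1<<7 = 128; acc -> 187, shift -> 14
byte 2=0x54: payload=0x54=84, contrib = 84<<14 = 1376256; acc -> 1376443, shift -> 21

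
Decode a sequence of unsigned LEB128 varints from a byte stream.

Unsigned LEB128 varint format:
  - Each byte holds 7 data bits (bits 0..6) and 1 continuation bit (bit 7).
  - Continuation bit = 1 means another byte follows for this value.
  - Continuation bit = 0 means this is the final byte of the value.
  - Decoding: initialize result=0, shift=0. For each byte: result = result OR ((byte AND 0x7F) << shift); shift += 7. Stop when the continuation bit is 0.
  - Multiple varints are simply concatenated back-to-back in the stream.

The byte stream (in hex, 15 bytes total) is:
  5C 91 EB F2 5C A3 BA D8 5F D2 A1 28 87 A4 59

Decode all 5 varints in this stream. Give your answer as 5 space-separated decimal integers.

  byte[0]=0x5C cont=0 payload=0x5C=92: acc |= 92<<0 -> acc=92 shift=7 [end]
Varint 1: bytes[0:1] = 5C -> value 92 (1 byte(s))
  byte[1]=0x91 cont=1 payload=0x11=17: acc |= 17<<0 -> acc=17 shift=7
  byte[2]=0xEB cont=1 payload=0x6B=107: acc |= 107<<7 -> acc=13713 shift=14
  byte[3]=0xF2 cont=1 payload=0x72=114: acc |= 114<<14 -> acc=1881489 shift=21
  byte[4]=0x5C cont=0 payload=0x5C=92: acc |= 92<<21 -> acc=194819473 shift=28 [end]
Varint 2: bytes[1:5] = 91 EB F2 5C -> value 194819473 (4 byte(s))
  byte[5]=0xA3 cont=1 payload=0x23=35: acc |= 35<<0 -> acc=35 shift=7
  byte[6]=0xBA cont=1 payload=0x3A=58: acc |= 58<<7 -> acc=7459 shift=14
  byte[7]=0xD8 cont=1 payload=0x58=88: acc |= 88<<14 -> acc=1449251 shift=21
  byte[8]=0x5F cont=0 payload=0x5F=95: acc |= 95<<21 -> acc=200678691 shift=28 [end]
Varint 3: bytes[5:9] = A3 BA D8 5F -> value 200678691 (4 byte(s))
  byte[9]=0xD2 cont=1 payload=0x52=82: acc |= 82<<0 -> acc=82 shift=7
  byte[10]=0xA1 cont=1 payload=0x21=33: acc |= 33<<7 -> acc=4306 shift=14
  byte[11]=0x28 cont=0 payload=0x28=40: acc |= 40<<14 -> acc=659666 shift=21 [end]
Varint 4: bytes[9:12] = D2 A1 28 -> value 659666 (3 byte(s))
  byte[12]=0x87 cont=1 payload=0x07=7: acc |= 7<<0 -> acc=7 shift=7
  byte[13]=0xA4 cont=1 payload=0x24=36: acc |= 36<<7 -> acc=4615 shift=14
  byte[14]=0x59 cont=0 payload=0x59=89: acc |= 89<<14 -> acc=1462791 shift=21 [end]
Varint 5: bytes[12:15] = 87 A4 59 -> value 1462791 (3 byte(s))

Answer: 92 194819473 200678691 659666 1462791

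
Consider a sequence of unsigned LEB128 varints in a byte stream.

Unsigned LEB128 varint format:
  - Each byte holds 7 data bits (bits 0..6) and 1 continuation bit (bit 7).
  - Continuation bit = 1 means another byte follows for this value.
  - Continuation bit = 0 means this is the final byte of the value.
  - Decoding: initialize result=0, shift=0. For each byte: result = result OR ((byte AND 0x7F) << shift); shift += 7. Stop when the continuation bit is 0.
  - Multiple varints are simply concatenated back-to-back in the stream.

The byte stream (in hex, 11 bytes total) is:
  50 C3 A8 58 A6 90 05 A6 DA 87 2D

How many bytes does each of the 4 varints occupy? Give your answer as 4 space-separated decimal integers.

  byte[0]=0x50 cont=0 payload=0x50=80: acc |= 80<<0 -> acc=80 shift=7 [end]
Varint 1: bytes[0:1] = 50 -> value 80 (1 byte(s))
  byte[1]=0xC3 cont=1 payload=0x43=67: acc |= 67<<0 -> acc=67 shift=7
  byte[2]=0xA8 cont=1 payload=0x28=40: acc |= 40<<7 -> acc=5187 shift=14
  byte[3]=0x58 cont=0 payload=0x58=88: acc |= 88<<14 -> acc=1446979 shift=21 [end]
Varint 2: bytes[1:4] = C3 A8 58 -> value 1446979 (3 byte(s))
  byte[4]=0xA6 cont=1 payload=0x26=38: acc |= 38<<0 -> acc=38 shift=7
  byte[5]=0x90 cont=1 payload=0x10=16: acc |= 16<<7 -> acc=2086 shift=14
  byte[6]=0x05 cont=0 payload=0x05=5: acc |= 5<<14 -> acc=84006 shift=21 [end]
Varint 3: bytes[4:7] = A6 90 05 -> value 84006 (3 byte(s))
  byte[7]=0xA6 cont=1 payload=0x26=38: acc |= 38<<0 -> acc=38 shift=7
  byte[8]=0xDA cont=1 payload=0x5A=90: acc |= 90<<7 -> acc=11558 shift=14
  byte[9]=0x87 cont=1 payload=0x07=7: acc |= 7<<14 -> acc=126246 shift=21
  byte[10]=0x2D cont=0 payload=0x2D=45: acc |= 45<<21 -> acc=94498086 shift=28 [end]
Varint 4: bytes[7:11] = A6 DA 87 2D -> value 94498086 (4 byte(s))

Answer: 1 3 3 4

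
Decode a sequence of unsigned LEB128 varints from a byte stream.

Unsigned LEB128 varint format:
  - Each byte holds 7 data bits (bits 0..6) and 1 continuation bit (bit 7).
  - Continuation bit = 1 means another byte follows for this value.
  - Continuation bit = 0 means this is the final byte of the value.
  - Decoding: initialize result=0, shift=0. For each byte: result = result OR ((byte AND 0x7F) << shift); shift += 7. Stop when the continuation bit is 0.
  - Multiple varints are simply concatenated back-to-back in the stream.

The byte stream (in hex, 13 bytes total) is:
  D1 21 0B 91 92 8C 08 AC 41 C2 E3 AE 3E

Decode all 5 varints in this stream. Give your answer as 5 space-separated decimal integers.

  byte[0]=0xD1 cont=1 payload=0x51=81: acc |= 81<<0 -> acc=81 shift=7
  byte[1]=0x21 cont=0 payload=0x21=33: acc |= 33<<7 -> acc=4305 shift=14 [end]
Varint 1: bytes[0:2] = D1 21 -> value 4305 (2 byte(s))
  byte[2]=0x0B cont=0 payload=0x0B=11: acc |= 11<<0 -> acc=11 shift=7 [end]
Varint 2: bytes[2:3] = 0B -> value 11 (1 byte(s))
  byte[3]=0x91 cont=1 payload=0x11=17: acc |= 17<<0 -> acc=17 shift=7
  byte[4]=0x92 cont=1 payload=0x12=18: acc |= 18<<7 -> acc=2321 shift=14
  byte[5]=0x8C cont=1 payload=0x0C=12: acc |= 12<<14 -> acc=198929 shift=21
  byte[6]=0x08 cont=0 payload=0x08=8: acc |= 8<<21 -> acc=16976145 shift=28 [end]
Varint 3: bytes[3:7] = 91 92 8C 08 -> value 16976145 (4 byte(s))
  byte[7]=0xAC cont=1 payload=0x2C=44: acc |= 44<<0 -> acc=44 shift=7
  byte[8]=0x41 cont=0 payload=0x41=65: acc |= 65<<7 -> acc=8364 shift=14 [end]
Varint 4: bytes[7:9] = AC 41 -> value 8364 (2 byte(s))
  byte[9]=0xC2 cont=1 payload=0x42=66: acc |= 66<<0 -> acc=66 shift=7
  byte[10]=0xE3 cont=1 payload=0x63=99: acc |= 99<<7 -> acc=12738 shift=14
  byte[11]=0xAE cont=1 payload=0x2E=46: acc |= 46<<14 -> acc=766402 shift=21
  byte[12]=0x3E cont=0 payload=0x3E=62: acc |= 62<<21 -> acc=130789826 shift=28 [end]
Varint 5: bytes[9:13] = C2 E3 AE 3E -> value 130789826 (4 byte(s))

Answer: 4305 11 16976145 8364 130789826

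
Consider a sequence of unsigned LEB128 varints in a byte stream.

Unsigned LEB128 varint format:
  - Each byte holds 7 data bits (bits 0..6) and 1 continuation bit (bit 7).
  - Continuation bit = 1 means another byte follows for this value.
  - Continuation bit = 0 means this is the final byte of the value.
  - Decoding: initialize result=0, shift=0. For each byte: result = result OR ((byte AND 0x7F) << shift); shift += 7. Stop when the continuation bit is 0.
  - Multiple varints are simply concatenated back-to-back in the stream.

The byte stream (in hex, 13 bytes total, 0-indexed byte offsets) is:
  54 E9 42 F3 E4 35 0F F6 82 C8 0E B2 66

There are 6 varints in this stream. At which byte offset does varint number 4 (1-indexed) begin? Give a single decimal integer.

  byte[0]=0x54 cont=0 payload=0x54=84: acc |= 84<<0 -> acc=84 shift=7 [end]
Varint 1: bytes[0:1] = 54 -> value 84 (1 byte(s))
  byte[1]=0xE9 cont=1 payload=0x69=105: acc |= 105<<0 -> acc=105 shift=7
  byte[2]=0x42 cont=0 payload=0x42=66: acc |= 66<<7 -> acc=8553 shift=14 [end]
Varint 2: bytes[1:3] = E9 42 -> value 8553 (2 byte(s))
  byte[3]=0xF3 cont=1 payload=0x73=115: acc |= 115<<0 -> acc=115 shift=7
  byte[4]=0xE4 cont=1 payload=0x64=100: acc |= 100<<7 -> acc=12915 shift=14
  byte[5]=0x35 cont=0 payload=0x35=53: acc |= 53<<14 -> acc=881267 shift=21 [end]
Varint 3: bytes[3:6] = F3 E4 35 -> value 881267 (3 byte(s))
  byte[6]=0x0F cont=0 payload=0x0F=15: acc |= 15<<0 -> acc=15 shift=7 [end]
Varint 4: bytes[6:7] = 0F -> value 15 (1 byte(s))
  byte[7]=0xF6 cont=1 payload=0x76=118: acc |= 118<<0 -> acc=118 shift=7
  byte[8]=0x82 cont=1 payload=0x02=2: acc |= 2<<7 -> acc=374 shift=14
  byte[9]=0xC8 cont=1 payload=0x48=72: acc |= 72<<14 -> acc=1180022 shift=21
  byte[10]=0x0E cont=0 payload=0x0E=14: acc |= 14<<21 -> acc=30540150 shift=28 [end]
Varint 5: bytes[7:11] = F6 82 C8 0E -> value 30540150 (4 byte(s))
  byte[11]=0xB2 cont=1 payload=0x32=50: acc |= 50<<0 -> acc=50 shift=7
  byte[12]=0x66 cont=0 payload=0x66=102: acc |= 102<<7 -> acc=13106 shift=14 [end]
Varint 6: bytes[11:13] = B2 66 -> value 13106 (2 byte(s))

Answer: 6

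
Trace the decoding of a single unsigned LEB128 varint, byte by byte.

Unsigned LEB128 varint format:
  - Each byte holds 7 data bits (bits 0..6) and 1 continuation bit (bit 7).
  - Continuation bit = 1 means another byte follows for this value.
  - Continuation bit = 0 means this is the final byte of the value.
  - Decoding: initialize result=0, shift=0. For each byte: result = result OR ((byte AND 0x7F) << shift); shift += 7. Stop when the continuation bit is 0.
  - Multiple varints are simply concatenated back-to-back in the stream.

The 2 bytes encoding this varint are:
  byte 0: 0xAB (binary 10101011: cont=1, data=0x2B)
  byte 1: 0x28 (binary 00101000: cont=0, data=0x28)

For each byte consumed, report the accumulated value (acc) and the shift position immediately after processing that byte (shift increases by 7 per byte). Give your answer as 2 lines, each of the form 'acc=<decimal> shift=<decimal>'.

Answer: acc=43 shift=7
acc=5163 shift=14

Derivation:
byte 0=0xAB: payload=0x2B=43, contrib = 43<<0 = 43; acc -> 43, shift -> 7
byte 1=0x28: payload=0x28=40, contrib = 40<<7 = 5120; acc -> 5163, shift -> 14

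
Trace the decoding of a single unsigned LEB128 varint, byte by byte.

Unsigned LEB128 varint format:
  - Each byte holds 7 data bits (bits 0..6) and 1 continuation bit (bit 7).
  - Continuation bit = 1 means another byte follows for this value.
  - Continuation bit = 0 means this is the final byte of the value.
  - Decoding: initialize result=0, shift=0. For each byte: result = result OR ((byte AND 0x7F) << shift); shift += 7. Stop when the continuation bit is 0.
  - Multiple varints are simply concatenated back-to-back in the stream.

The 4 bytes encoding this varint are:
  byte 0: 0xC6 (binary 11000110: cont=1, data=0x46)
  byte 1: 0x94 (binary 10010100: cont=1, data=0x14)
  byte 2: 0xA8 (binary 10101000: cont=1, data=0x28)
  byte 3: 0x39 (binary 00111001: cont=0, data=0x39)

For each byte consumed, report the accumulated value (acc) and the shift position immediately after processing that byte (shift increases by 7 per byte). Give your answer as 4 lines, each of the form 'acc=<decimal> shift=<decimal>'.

byte 0=0xC6: payload=0x46=70, contrib = 70<<0 = 70; acc -> 70, shift -> 7
byte 1=0x94: payload=0x14=20, contrib = 20<<7 = 2560; acc -> 2630, shift -> 14
byte 2=0xA8: payload=0x28=40, contrib = 40<<14 = 655360; acc -> 657990, shift -> 21
byte 3=0x39: payload=0x39=57, contrib = 57<<21 = 119537664; acc -> 120195654, shift -> 28

Answer: acc=70 shift=7
acc=2630 shift=14
acc=657990 shift=21
acc=120195654 shift=28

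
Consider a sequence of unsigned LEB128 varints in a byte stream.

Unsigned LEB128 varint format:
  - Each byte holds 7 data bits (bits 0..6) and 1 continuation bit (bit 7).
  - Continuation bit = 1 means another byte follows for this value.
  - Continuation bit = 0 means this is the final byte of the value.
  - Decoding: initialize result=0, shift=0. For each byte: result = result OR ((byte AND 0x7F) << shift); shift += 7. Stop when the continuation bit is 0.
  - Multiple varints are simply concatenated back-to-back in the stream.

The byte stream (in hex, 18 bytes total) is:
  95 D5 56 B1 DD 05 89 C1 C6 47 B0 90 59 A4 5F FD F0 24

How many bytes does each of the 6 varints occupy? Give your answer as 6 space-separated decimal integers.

  byte[0]=0x95 cont=1 payload=0x15=21: acc |= 21<<0 -> acc=21 shift=7
  byte[1]=0xD5 cont=1 payload=0x55=85: acc |= 85<<7 -> acc=10901 shift=14
  byte[2]=0x56 cont=0 payload=0x56=86: acc |= 86<<14 -> acc=1419925 shift=21 [end]
Varint 1: bytes[0:3] = 95 D5 56 -> value 1419925 (3 byte(s))
  byte[3]=0xB1 cont=1 payload=0x31=49: acc |= 49<<0 -> acc=49 shift=7
  byte[4]=0xDD cont=1 payload=0x5D=93: acc |= 93<<7 -> acc=11953 shift=14
  byte[5]=0x05 cont=0 payload=0x05=5: acc |= 5<<14 -> acc=93873 shift=21 [end]
Varint 2: bytes[3:6] = B1 DD 05 -> value 93873 (3 byte(s))
  byte[6]=0x89 cont=1 payload=0x09=9: acc |= 9<<0 -> acc=9 shift=7
  byte[7]=0xC1 cont=1 payload=0x41=65: acc |= 65<<7 -> acc=8329 shift=14
  byte[8]=0xC6 cont=1 payload=0x46=70: acc |= 70<<14 -> acc=1155209 shift=21
  byte[9]=0x47 cont=0 payload=0x47=71: acc |= 71<<21 -> acc=150053001 shift=28 [end]
Varint 3: bytes[6:10] = 89 C1 C6 47 -> value 150053001 (4 byte(s))
  byte[10]=0xB0 cont=1 payload=0x30=48: acc |= 48<<0 -> acc=48 shift=7
  byte[11]=0x90 cont=1 payload=0x10=16: acc |= 16<<7 -> acc=2096 shift=14
  byte[12]=0x59 cont=0 payload=0x59=89: acc |= 89<<14 -> acc=1460272 shift=21 [end]
Varint 4: bytes[10:13] = B0 90 59 -> value 1460272 (3 byte(s))
  byte[13]=0xA4 cont=1 payload=0x24=36: acc |= 36<<0 -> acc=36 shift=7
  byte[14]=0x5F cont=0 payload=0x5F=95: acc |= 95<<7 -> acc=12196 shift=14 [end]
Varint 5: bytes[13:15] = A4 5F -> value 12196 (2 byte(s))
  byte[15]=0xFD cont=1 payload=0x7D=125: acc |= 125<<0 -> acc=125 shift=7
  byte[16]=0xF0 cont=1 payload=0x70=112: acc |= 112<<7 -> acc=14461 shift=14
  byte[17]=0x24 cont=0 payload=0x24=36: acc |= 36<<14 -> acc=604285 shift=21 [end]
Varint 6: bytes[15:18] = FD F0 24 -> value 604285 (3 byte(s))

Answer: 3 3 4 3 2 3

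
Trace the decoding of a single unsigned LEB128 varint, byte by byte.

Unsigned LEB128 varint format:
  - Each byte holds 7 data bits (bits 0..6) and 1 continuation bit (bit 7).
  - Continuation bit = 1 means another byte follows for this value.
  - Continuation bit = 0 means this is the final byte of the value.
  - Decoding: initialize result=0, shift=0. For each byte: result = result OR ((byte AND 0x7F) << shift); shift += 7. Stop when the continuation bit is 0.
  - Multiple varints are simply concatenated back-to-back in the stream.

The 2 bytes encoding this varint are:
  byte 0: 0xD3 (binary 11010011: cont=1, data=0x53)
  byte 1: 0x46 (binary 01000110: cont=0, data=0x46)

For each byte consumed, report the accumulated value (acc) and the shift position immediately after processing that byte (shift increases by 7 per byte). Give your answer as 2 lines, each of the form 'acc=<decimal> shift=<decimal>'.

byte 0=0xD3: payload=0x53=83, contrib = 83<<0 = 83; acc -> 83, shift -> 7
byte 1=0x46: payload=0x46=70, contrib = 70<<7 = 8960; acc -> 9043, shift -> 14

Answer: acc=83 shift=7
acc=9043 shift=14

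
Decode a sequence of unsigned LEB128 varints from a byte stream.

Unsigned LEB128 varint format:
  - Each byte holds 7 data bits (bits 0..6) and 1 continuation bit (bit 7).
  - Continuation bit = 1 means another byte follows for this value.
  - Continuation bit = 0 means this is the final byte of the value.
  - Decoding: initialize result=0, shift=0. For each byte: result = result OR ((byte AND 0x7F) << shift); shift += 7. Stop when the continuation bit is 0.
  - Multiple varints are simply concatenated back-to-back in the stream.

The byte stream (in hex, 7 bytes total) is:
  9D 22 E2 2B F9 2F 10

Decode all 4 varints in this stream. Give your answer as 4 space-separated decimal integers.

Answer: 4381 5602 6137 16

Derivation:
  byte[0]=0x9D cont=1 payload=0x1D=29: acc |= 29<<0 -> acc=29 shift=7
  byte[1]=0x22 cont=0 payload=0x22=34: acc |= 34<<7 -> acc=4381 shift=14 [end]
Varint 1: bytes[0:2] = 9D 22 -> value 4381 (2 byte(s))
  byte[2]=0xE2 cont=1 payload=0x62=98: acc |= 98<<0 -> acc=98 shift=7
  byte[3]=0x2B cont=0 payload=0x2B=43: acc |= 43<<7 -> acc=5602 shift=14 [end]
Varint 2: bytes[2:4] = E2 2B -> value 5602 (2 byte(s))
  byte[4]=0xF9 cont=1 payload=0x79=121: acc |= 121<<0 -> acc=121 shift=7
  byte[5]=0x2F cont=0 payload=0x2F=47: acc |= 47<<7 -> acc=6137 shift=14 [end]
Varint 3: bytes[4:6] = F9 2F -> value 6137 (2 byte(s))
  byte[6]=0x10 cont=0 payload=0x10=16: acc |= 16<<0 -> acc=16 shift=7 [end]
Varint 4: bytes[6:7] = 10 -> value 16 (1 byte(s))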